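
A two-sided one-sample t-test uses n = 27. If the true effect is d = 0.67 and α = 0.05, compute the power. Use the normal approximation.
Power ≈ 0.94

Power calculation (one-sample t-test, normal approximation):
z_β = d · √n - z_{α/2}
z_β = 0.67 · √27 - 1.960
z_β = 0.67 · 5.196 - 1.960
z_β = 1.521

Power = Φ(z_β) = Φ(1.521) ≈ 0.936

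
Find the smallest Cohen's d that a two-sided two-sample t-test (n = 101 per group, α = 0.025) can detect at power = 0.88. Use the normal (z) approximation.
d ≈ 0.48

Minimum detectable effect (two-sample t-test, normal approximation):
d = (z_{α/2} + z_β) / √(n/2)
d = (2.241 + 1.175) / √(101/2)
d = 3.416 / 7.106
d ≈ 0.48

By Cohen's convention (0.2 small / 0.5 medium / 0.8 large): small effect.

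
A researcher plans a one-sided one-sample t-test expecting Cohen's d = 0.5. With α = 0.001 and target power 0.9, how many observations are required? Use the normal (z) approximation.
n = 77

Sample size formula (one-sample t-test, normal approximation):
n = ((z_α + z_β) / d)²

z_α = 3.090 (for α = 0.001, one-sided)
z_β = 1.282 (for power = 0.9)
d = 0.5

n = ((3.090 + 1.282) / 0.5)²
n = (8.744)²
n ≈ 76.46
Round up to the next whole number: n = 77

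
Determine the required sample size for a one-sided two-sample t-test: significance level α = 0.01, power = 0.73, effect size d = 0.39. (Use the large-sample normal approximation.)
n = 114 per group

Sample size formula (two-sample t-test, normal approximation):
n = 2 · ((z_α + z_β) / d)²

z_α = 2.326 (for α = 0.01, one-sided)
z_β = 0.613 (for power = 0.73)
d = 0.39

n = 2 · ((2.326 + 0.613) / 0.39)²
n = 2 · (7.536)²
n ≈ 113.58
Round up to the next whole number: n = 114 per group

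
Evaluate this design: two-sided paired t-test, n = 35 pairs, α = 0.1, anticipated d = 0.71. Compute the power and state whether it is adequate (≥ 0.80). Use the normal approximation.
Power ≈ 0.99; the study is adequately powered (power ≥ 0.80)

Power calculation (paired t-test, normal approximation):
z_β = d · √n - z_{α/2}
z_β = 0.71 · √35 - 1.645
z_β = 0.71 · 5.916 - 1.645
z_β = 2.556

Power = Φ(z_β) = Φ(2.556) ≈ 0.995

Effect size d = 0.71 is medium by Cohen's convention (0.2/0.5/0.8).

Threshold: power ≥ 0.80 is conventionally adequate.
Power ≈ 0.99 → the study is adequately powered (power ≥ 0.80).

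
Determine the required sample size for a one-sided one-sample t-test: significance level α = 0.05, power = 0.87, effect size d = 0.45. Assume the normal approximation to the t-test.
n = 38

Sample size formula (one-sample t-test, normal approximation):
n = ((z_α + z_β) / d)²

z_α = 1.645 (for α = 0.05, one-sided)
z_β = 1.126 (for power = 0.87)
d = 0.45

n = ((1.645 + 1.126) / 0.45)²
n = (6.158)²
n ≈ 37.92
Round up to the next whole number: n = 38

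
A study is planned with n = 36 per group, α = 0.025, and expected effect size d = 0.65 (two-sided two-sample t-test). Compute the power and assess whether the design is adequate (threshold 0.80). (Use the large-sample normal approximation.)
Power ≈ 0.70; the study is underpowered (power < 0.80)

Power calculation (two-sample t-test, normal approximation):
z_β = d · √(n/2) - z_{α/2}
z_β = 0.65 · √(36/2) - 2.241
z_β = 0.65 · 4.243 - 2.241
z_β = 0.516

Power = Φ(z_β) = Φ(0.516) ≈ 0.697

Effect size d = 0.65 is medium by Cohen's convention (0.2/0.5/0.8).

Threshold: power ≥ 0.80 is conventionally adequate.
Power ≈ 0.70 → the study is underpowered (power < 0.80).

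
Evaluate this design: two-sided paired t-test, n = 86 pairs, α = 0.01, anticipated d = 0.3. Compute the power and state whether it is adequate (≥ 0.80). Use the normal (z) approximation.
Power ≈ 0.58; the study is underpowered (power < 0.80)

Power calculation (paired t-test, normal approximation):
z_β = d · √n - z_{α/2}
z_β = 0.3 · √86 - 2.576
z_β = 0.3 · 9.274 - 2.576
z_β = 0.206

Power = Φ(z_β) = Φ(0.206) ≈ 0.582

Effect size d = 0.3 is small by Cohen's convention (0.2/0.5/0.8).

Threshold: power ≥ 0.80 is conventionally adequate.
Power ≈ 0.58 → the study is underpowered (power < 0.80).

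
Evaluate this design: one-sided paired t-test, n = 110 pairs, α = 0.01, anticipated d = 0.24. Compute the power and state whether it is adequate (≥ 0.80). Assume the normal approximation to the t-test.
Power ≈ 0.58; the study is underpowered (power < 0.80)

Power calculation (paired t-test, normal approximation):
z_β = d · √n - z_α
z_β = 0.24 · √110 - 2.326
z_β = 0.24 · 10.488 - 2.326
z_β = 0.191

Power = Φ(z_β) = Φ(0.191) ≈ 0.576

Effect size d = 0.24 is small by Cohen's convention (0.2/0.5/0.8).

Threshold: power ≥ 0.80 is conventionally adequate.
Power ≈ 0.58 → the study is underpowered (power < 0.80).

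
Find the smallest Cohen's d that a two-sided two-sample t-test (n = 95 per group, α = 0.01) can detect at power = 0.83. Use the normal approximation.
d ≈ 0.51

Minimum detectable effect (two-sample t-test, normal approximation):
d = (z_{α/2} + z_β) / √(n/2)
d = (2.576 + 0.954) / √(95/2)
d = 3.530 / 6.892
d ≈ 0.51

By Cohen's convention (0.2 small / 0.5 medium / 0.8 large): medium effect.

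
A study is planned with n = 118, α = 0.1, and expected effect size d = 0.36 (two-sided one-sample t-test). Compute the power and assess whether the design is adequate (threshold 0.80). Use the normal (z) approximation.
Power ≈ 0.99; the study is adequately powered (power ≥ 0.80)

Power calculation (one-sample t-test, normal approximation):
z_β = d · √n - z_{α/2}
z_β = 0.36 · √118 - 1.645
z_β = 0.36 · 10.863 - 1.645
z_β = 2.266

Power = Φ(z_β) = Φ(2.266) ≈ 0.988

Effect size d = 0.36 is small by Cohen's convention (0.2/0.5/0.8).

Threshold: power ≥ 0.80 is conventionally adequate.
Power ≈ 0.99 → the study is adequately powered (power ≥ 0.80).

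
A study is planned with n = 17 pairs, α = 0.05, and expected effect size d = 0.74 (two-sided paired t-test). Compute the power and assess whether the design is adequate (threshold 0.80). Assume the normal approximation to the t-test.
Power ≈ 0.86; the study is adequately powered (power ≥ 0.80)

Power calculation (paired t-test, normal approximation):
z_β = d · √n - z_{α/2}
z_β = 0.74 · √17 - 1.960
z_β = 0.74 · 4.123 - 1.960
z_β = 1.091

Power = Φ(z_β) = Φ(1.091) ≈ 0.862

Effect size d = 0.74 is medium by Cohen's convention (0.2/0.5/0.8).

Threshold: power ≥ 0.80 is conventionally adequate.
Power ≈ 0.86 → the study is adequately powered (power ≥ 0.80).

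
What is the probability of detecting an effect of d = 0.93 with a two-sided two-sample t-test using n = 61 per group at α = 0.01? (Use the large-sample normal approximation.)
Power ≈ 0.99

Power calculation (two-sample t-test, normal approximation):
z_β = d · √(n/2) - z_{α/2}
z_β = 0.93 · √(61/2) - 2.576
z_β = 0.93 · 5.523 - 2.576
z_β = 2.560

Power = Φ(z_β) = Φ(2.560) ≈ 0.995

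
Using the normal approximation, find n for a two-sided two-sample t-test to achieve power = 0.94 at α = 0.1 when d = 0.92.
n = 25 per group

Sample size formula (two-sample t-test, normal approximation):
n = 2 · ((z_{α/2} + z_β) / d)²

z_{α/2} = 1.645 (for α = 0.1, two-sided)
z_β = 1.555 (for power = 0.94)
d = 0.92

n = 2 · ((1.645 + 1.555) / 0.92)²
n = 2 · (3.478)²
n ≈ 24.19
Round up to the next whole number: n = 25 per group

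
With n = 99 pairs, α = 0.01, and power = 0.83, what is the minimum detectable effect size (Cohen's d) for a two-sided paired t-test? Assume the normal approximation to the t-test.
d ≈ 0.35

Minimum detectable effect (paired t-test, normal approximation):
d = (z_{α/2} + z_β) / √n
d = (2.576 + 0.954) / √99
d = 3.530 / 9.950
d ≈ 0.35

By Cohen's convention (0.2 small / 0.5 medium / 0.8 large): small effect.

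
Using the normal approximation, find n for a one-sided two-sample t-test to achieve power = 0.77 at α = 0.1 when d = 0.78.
n = 14 per group

Sample size formula (two-sample t-test, normal approximation):
n = 2 · ((z_α + z_β) / d)²

z_α = 1.282 (for α = 0.1, one-sided)
z_β = 0.739 (for power = 0.77)
d = 0.78

n = 2 · ((1.282 + 0.739) / 0.78)²
n = 2 · (2.591)²
n ≈ 13.43
Round up to the next whole number: n = 14 per group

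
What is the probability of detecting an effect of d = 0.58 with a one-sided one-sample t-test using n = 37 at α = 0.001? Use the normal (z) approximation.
Power ≈ 0.67

Power calculation (one-sample t-test, normal approximation):
z_β = d · √n - z_α
z_β = 0.58 · √37 - 3.090
z_β = 0.58 · 6.083 - 3.090
z_β = 0.438

Power = Φ(z_β) = Φ(0.438) ≈ 0.669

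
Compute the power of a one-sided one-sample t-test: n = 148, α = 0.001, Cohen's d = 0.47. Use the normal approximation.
Power ≈ 1.00

Power calculation (one-sample t-test, normal approximation):
z_β = d · √n - z_α
z_β = 0.47 · √148 - 3.090
z_β = 0.47 · 12.166 - 3.090
z_β = 2.628

Power = Φ(z_β) = Φ(2.628) ≈ 0.996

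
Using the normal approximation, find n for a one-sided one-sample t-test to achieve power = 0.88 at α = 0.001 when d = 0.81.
n = 28

Sample size formula (one-sample t-test, normal approximation):
n = ((z_α + z_β) / d)²

z_α = 3.090 (for α = 0.001, one-sided)
z_β = 1.175 (for power = 0.88)
d = 0.81

n = ((3.090 + 1.175) / 0.81)²
n = (5.265)²
n ≈ 27.72
Round up to the next whole number: n = 28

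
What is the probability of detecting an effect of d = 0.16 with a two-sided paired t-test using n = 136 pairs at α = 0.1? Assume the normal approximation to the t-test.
Power ≈ 0.59

Power calculation (paired t-test, normal approximation):
z_β = d · √n - z_{α/2}
z_β = 0.16 · √136 - 1.645
z_β = 0.16 · 11.662 - 1.645
z_β = 0.221

Power = Φ(z_β) = Φ(0.221) ≈ 0.587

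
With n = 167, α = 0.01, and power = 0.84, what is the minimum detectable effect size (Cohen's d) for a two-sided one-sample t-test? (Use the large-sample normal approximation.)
d ≈ 0.28

Minimum detectable effect (one-sample t-test, normal approximation):
d = (z_{α/2} + z_β) / √n
d = (2.576 + 0.994) / √167
d = 3.570 / 12.923
d ≈ 0.28

By Cohen's convention (0.2 small / 0.5 medium / 0.8 large): small effect.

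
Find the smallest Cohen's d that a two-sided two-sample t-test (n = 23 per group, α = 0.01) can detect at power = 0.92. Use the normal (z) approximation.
d ≈ 1.17

Minimum detectable effect (two-sample t-test, normal approximation):
d = (z_{α/2} + z_β) / √(n/2)
d = (2.576 + 1.405) / √(23/2)
d = 3.981 / 3.391
d ≈ 1.17

By Cohen's convention (0.2 small / 0.5 medium / 0.8 large): large effect.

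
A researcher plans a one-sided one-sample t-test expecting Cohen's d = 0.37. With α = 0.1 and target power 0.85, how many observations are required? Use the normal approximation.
n = 40

Sample size formula (one-sample t-test, normal approximation):
n = ((z_α + z_β) / d)²

z_α = 1.282 (for α = 0.1, one-sided)
z_β = 1.036 (for power = 0.85)
d = 0.37

n = ((1.282 + 1.036) / 0.37)²
n = (6.265)²
n ≈ 39.25
Round up to the next whole number: n = 40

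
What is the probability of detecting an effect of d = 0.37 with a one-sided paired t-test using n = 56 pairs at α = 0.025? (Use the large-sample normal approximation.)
Power ≈ 0.79

Power calculation (paired t-test, normal approximation):
z_β = d · √n - z_α
z_β = 0.37 · √56 - 1.960
z_β = 0.37 · 7.483 - 1.960
z_β = 0.809

Power = Φ(z_β) = Φ(0.809) ≈ 0.791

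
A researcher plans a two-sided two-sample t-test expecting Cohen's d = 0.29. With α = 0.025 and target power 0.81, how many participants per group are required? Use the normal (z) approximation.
n = 232 per group

Sample size formula (two-sample t-test, normal approximation):
n = 2 · ((z_{α/2} + z_β) / d)²

z_{α/2} = 2.241 (for α = 0.025, two-sided)
z_β = 0.878 (for power = 0.81)
d = 0.29

n = 2 · ((2.241 + 0.878) / 0.29)²
n = 2 · (10.755)²
n ≈ 231.34
Round up to the next whole number: n = 232 per group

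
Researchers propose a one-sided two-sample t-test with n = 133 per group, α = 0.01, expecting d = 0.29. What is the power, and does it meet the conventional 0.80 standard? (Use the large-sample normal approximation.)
Power ≈ 0.52; the study is underpowered (power < 0.80)

Power calculation (two-sample t-test, normal approximation):
z_β = d · √(n/2) - z_α
z_β = 0.29 · √(133/2) - 2.326
z_β = 0.29 · 8.155 - 2.326
z_β = 0.039

Power = Φ(z_β) = Φ(0.039) ≈ 0.515

Effect size d = 0.29 is small by Cohen's convention (0.2/0.5/0.8).

Threshold: power ≥ 0.80 is conventionally adequate.
Power ≈ 0.52 → the study is underpowered (power < 0.80).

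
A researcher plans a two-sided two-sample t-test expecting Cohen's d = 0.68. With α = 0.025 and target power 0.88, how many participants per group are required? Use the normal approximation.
n = 51 per group

Sample size formula (two-sample t-test, normal approximation):
n = 2 · ((z_{α/2} + z_β) / d)²

z_{α/2} = 2.241 (for α = 0.025, two-sided)
z_β = 1.175 (for power = 0.88)
d = 0.68

n = 2 · ((2.241 + 1.175) / 0.68)²
n = 2 · (5.024)²
n ≈ 50.48
Round up to the next whole number: n = 51 per group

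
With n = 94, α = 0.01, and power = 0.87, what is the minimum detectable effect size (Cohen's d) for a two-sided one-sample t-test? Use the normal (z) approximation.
d ≈ 0.38

Minimum detectable effect (one-sample t-test, normal approximation):
d = (z_{α/2} + z_β) / √n
d = (2.576 + 1.126) / √94
d = 3.702 / 9.695
d ≈ 0.38

By Cohen's convention (0.2 small / 0.5 medium / 0.8 large): small effect.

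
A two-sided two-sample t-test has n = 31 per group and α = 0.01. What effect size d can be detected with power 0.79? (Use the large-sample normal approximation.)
d ≈ 0.86

Minimum detectable effect (two-sample t-test, normal approximation):
d = (z_{α/2} + z_β) / √(n/2)
d = (2.576 + 0.806) / √(31/2)
d = 3.382 / 3.937
d ≈ 0.86

By Cohen's convention (0.2 small / 0.5 medium / 0.8 large): large effect.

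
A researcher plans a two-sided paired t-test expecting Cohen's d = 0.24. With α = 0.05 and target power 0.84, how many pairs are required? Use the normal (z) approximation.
n = 152 pairs

Sample size formula (paired t-test, normal approximation):
n = ((z_{α/2} + z_β) / d)²

z_{α/2} = 1.960 (for α = 0.05, two-sided)
z_β = 0.994 (for power = 0.84)
d = 0.24

n = ((1.960 + 0.994) / 0.24)²
n = (12.308)²
n ≈ 151.49
Round up to the next whole number: n = 152 pairs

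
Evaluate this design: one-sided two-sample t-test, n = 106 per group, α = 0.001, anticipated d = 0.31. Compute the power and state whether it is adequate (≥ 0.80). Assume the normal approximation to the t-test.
Power ≈ 0.20; the study is underpowered (power < 0.80)

Power calculation (two-sample t-test, normal approximation):
z_β = d · √(n/2) - z_α
z_β = 0.31 · √(106/2) - 3.090
z_β = 0.31 · 7.280 - 3.090
z_β = -0.833

Power = Φ(z_β) = Φ(-0.833) ≈ 0.202

Effect size d = 0.31 is small by Cohen's convention (0.2/0.5/0.8).

Threshold: power ≥ 0.80 is conventionally adequate.
Power ≈ 0.20 → the study is underpowered (power < 0.80).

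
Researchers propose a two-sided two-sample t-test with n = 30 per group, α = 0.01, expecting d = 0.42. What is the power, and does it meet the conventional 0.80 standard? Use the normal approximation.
Power ≈ 0.17; the study is underpowered (power < 0.80)

Power calculation (two-sample t-test, normal approximation):
z_β = d · √(n/2) - z_{α/2}
z_β = 0.42 · √(30/2) - 2.576
z_β = 0.42 · 3.873 - 2.576
z_β = -0.949

Power = Φ(z_β) = Φ(-0.949) ≈ 0.171

Effect size d = 0.42 is small by Cohen's convention (0.2/0.5/0.8).

Threshold: power ≥ 0.80 is conventionally adequate.
Power ≈ 0.17 → the study is underpowered (power < 0.80).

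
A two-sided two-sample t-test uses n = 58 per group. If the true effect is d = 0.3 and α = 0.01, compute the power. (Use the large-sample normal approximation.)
Power ≈ 0.17

Power calculation (two-sample t-test, normal approximation):
z_β = d · √(n/2) - z_{α/2}
z_β = 0.3 · √(58/2) - 2.576
z_β = 0.3 · 5.385 - 2.576
z_β = -0.960

Power = Φ(z_β) = Φ(-0.960) ≈ 0.168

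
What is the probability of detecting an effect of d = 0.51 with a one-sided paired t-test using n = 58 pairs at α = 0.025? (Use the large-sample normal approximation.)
Power ≈ 0.97

Power calculation (paired t-test, normal approximation):
z_β = d · √n - z_α
z_β = 0.51 · √58 - 1.960
z_β = 0.51 · 7.616 - 1.960
z_β = 1.924

Power = Φ(z_β) = Φ(1.924) ≈ 0.973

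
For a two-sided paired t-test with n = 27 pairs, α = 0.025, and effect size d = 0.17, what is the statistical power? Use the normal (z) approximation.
Power ≈ 0.09

Power calculation (paired t-test, normal approximation):
z_β = d · √n - z_{α/2}
z_β = 0.17 · √27 - 2.241
z_β = 0.17 · 5.196 - 2.241
z_β = -1.358

Power = Φ(z_β) = Φ(-1.358) ≈ 0.087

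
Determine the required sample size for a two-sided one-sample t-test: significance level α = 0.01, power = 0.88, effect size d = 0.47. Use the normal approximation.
n = 64

Sample size formula (one-sample t-test, normal approximation):
n = ((z_{α/2} + z_β) / d)²

z_{α/2} = 2.576 (for α = 0.01, two-sided)
z_β = 1.175 (for power = 0.88)
d = 0.47

n = ((2.576 + 1.175) / 0.47)²
n = (7.981)²
n ≈ 63.70
Round up to the next whole number: n = 64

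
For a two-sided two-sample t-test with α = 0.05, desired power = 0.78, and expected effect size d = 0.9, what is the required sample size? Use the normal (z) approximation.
n = 19 per group

Sample size formula (two-sample t-test, normal approximation):
n = 2 · ((z_{α/2} + z_β) / d)²

z_{α/2} = 1.960 (for α = 0.05, two-sided)
z_β = 0.772 (for power = 0.78)
d = 0.9

n = 2 · ((1.960 + 0.772) / 0.9)²
n = 2 · (3.036)²
n ≈ 18.43
Round up to the next whole number: n = 19 per group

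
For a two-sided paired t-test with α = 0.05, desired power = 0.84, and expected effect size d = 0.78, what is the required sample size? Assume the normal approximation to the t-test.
n = 15 pairs

Sample size formula (paired t-test, normal approximation):
n = ((z_{α/2} + z_β) / d)²

z_{α/2} = 1.960 (for α = 0.05, two-sided)
z_β = 0.994 (for power = 0.84)
d = 0.78

n = ((1.960 + 0.994) / 0.78)²
n = (3.787)²
n ≈ 14.34
Round up to the next whole number: n = 15 pairs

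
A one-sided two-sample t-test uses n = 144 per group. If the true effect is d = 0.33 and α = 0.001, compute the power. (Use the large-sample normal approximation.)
Power ≈ 0.39

Power calculation (two-sample t-test, normal approximation):
z_β = d · √(n/2) - z_α
z_β = 0.33 · √(144/2) - 3.090
z_β = 0.33 · 8.485 - 3.090
z_β = -0.290

Power = Φ(z_β) = Φ(-0.290) ≈ 0.386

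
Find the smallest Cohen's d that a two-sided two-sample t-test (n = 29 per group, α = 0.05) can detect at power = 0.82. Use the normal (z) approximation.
d ≈ 0.76

Minimum detectable effect (two-sample t-test, normal approximation):
d = (z_{α/2} + z_β) / √(n/2)
d = (1.960 + 0.915) / √(29/2)
d = 2.875 / 3.808
d ≈ 0.76

By Cohen's convention (0.2 small / 0.5 medium / 0.8 large): medium effect.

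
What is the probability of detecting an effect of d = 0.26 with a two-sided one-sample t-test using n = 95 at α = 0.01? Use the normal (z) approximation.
Power ≈ 0.48

Power calculation (one-sample t-test, normal approximation):
z_β = d · √n - z_{α/2}
z_β = 0.26 · √95 - 2.576
z_β = 0.26 · 9.747 - 2.576
z_β = -0.042

Power = Φ(z_β) = Φ(-0.042) ≈ 0.483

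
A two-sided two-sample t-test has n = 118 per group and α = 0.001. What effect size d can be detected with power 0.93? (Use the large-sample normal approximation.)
d ≈ 0.62

Minimum detectable effect (two-sample t-test, normal approximation):
d = (z_{α/2} + z_β) / √(n/2)
d = (3.291 + 1.476) / √(118/2)
d = 4.766 / 7.681
d ≈ 0.62

By Cohen's convention (0.2 small / 0.5 medium / 0.8 large): medium effect.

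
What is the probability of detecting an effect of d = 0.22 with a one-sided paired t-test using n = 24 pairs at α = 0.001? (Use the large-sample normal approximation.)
Power ≈ 0.02

Power calculation (paired t-test, normal approximation):
z_β = d · √n - z_α
z_β = 0.22 · √24 - 3.090
z_β = 0.22 · 4.899 - 3.090
z_β = -2.012

Power = Φ(z_β) = Φ(-2.012) ≈ 0.022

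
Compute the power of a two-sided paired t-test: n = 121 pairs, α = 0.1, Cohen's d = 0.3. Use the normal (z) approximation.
Power ≈ 0.95

Power calculation (paired t-test, normal approximation):
z_β = d · √n - z_{α/2}
z_β = 0.3 · √121 - 1.645
z_β = 0.3 · 11.000 - 1.645
z_β = 1.655

Power = Φ(z_β) = Φ(1.655) ≈ 0.951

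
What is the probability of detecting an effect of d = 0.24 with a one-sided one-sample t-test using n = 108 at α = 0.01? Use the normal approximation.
Power ≈ 0.57

Power calculation (one-sample t-test, normal approximation):
z_β = d · √n - z_α
z_β = 0.24 · √108 - 2.326
z_β = 0.24 · 10.392 - 2.326
z_β = 0.168

Power = Φ(z_β) = Φ(0.168) ≈ 0.567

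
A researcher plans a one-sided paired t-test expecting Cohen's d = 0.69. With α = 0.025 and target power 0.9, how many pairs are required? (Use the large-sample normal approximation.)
n = 23 pairs

Sample size formula (paired t-test, normal approximation):
n = ((z_α + z_β) / d)²

z_α = 1.960 (for α = 0.025, one-sided)
z_β = 1.282 (for power = 0.9)
d = 0.69

n = ((1.960 + 1.282) / 0.69)²
n = (4.699)²
n ≈ 22.08
Round up to the next whole number: n = 23 pairs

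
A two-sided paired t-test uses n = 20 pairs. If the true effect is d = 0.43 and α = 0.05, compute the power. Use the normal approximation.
Power ≈ 0.49

Power calculation (paired t-test, normal approximation):
z_β = d · √n - z_{α/2}
z_β = 0.43 · √20 - 1.960
z_β = 0.43 · 4.472 - 1.960
z_β = -0.037

Power = Φ(z_β) = Φ(-0.037) ≈ 0.485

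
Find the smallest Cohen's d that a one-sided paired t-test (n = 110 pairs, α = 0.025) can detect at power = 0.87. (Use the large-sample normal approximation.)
d ≈ 0.29

Minimum detectable effect (paired t-test, normal approximation):
d = (z_α + z_β) / √n
d = (1.960 + 1.126) / √110
d = 3.086 / 10.488
d ≈ 0.29

By Cohen's convention (0.2 small / 0.5 medium / 0.8 large): small effect.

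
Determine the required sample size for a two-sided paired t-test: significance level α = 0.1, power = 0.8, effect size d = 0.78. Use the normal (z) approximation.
n = 11 pairs

Sample size formula (paired t-test, normal approximation):
n = ((z_{α/2} + z_β) / d)²

z_{α/2} = 1.645 (for α = 0.1, two-sided)
z_β = 0.842 (for power = 0.8)
d = 0.78

n = ((1.645 + 0.842) / 0.78)²
n = (3.188)²
n ≈ 10.16
Round up to the next whole number: n = 11 pairs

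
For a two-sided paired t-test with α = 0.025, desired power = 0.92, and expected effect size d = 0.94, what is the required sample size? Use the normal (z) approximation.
n = 16 pairs

Sample size formula (paired t-test, normal approximation):
n = ((z_{α/2} + z_β) / d)²

z_{α/2} = 2.241 (for α = 0.025, two-sided)
z_β = 1.405 (for power = 0.92)
d = 0.94

n = ((2.241 + 1.405) / 0.94)²
n = (3.879)²
n ≈ 15.05
Round up to the next whole number: n = 16 pairs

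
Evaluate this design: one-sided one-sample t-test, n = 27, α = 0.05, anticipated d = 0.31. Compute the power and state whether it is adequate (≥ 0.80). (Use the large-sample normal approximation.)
Power ≈ 0.49; the study is underpowered (power < 0.80)

Power calculation (one-sample t-test, normal approximation):
z_β = d · √n - z_α
z_β = 0.31 · √27 - 1.645
z_β = 0.31 · 5.196 - 1.645
z_β = -0.034

Power = Φ(z_β) = Φ(-0.034) ≈ 0.486

Effect size d = 0.31 is small by Cohen's convention (0.2/0.5/0.8).

Threshold: power ≥ 0.80 is conventionally adequate.
Power ≈ 0.49 → the study is underpowered (power < 0.80).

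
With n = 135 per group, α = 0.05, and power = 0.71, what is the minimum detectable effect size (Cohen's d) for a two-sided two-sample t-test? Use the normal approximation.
d ≈ 0.31

Minimum detectable effect (two-sample t-test, normal approximation):
d = (z_{α/2} + z_β) / √(n/2)
d = (1.960 + 0.553) / √(135/2)
d = 2.513 / 8.216
d ≈ 0.31

By Cohen's convention (0.2 small / 0.5 medium / 0.8 large): small effect.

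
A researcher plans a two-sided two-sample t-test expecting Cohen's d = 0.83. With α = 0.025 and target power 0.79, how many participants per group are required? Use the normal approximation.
n = 27 per group

Sample size formula (two-sample t-test, normal approximation):
n = 2 · ((z_{α/2} + z_β) / d)²

z_{α/2} = 2.241 (for α = 0.025, two-sided)
z_β = 0.806 (for power = 0.79)
d = 0.83

n = 2 · ((2.241 + 0.806) / 0.83)²
n = 2 · (3.671)²
n ≈ 26.95
Round up to the next whole number: n = 27 per group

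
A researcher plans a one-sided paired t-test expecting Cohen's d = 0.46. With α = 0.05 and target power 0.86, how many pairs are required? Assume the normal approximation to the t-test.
n = 36 pairs

Sample size formula (paired t-test, normal approximation):
n = ((z_α + z_β) / d)²

z_α = 1.645 (for α = 0.05, one-sided)
z_β = 1.080 (for power = 0.86)
d = 0.46

n = ((1.645 + 1.080) / 0.46)²
n = (5.924)²
n ≈ 35.09
Round up to the next whole number: n = 36 pairs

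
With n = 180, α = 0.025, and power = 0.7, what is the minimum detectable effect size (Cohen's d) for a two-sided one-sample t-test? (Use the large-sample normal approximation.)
d ≈ 0.21

Minimum detectable effect (one-sample t-test, normal approximation):
d = (z_{α/2} + z_β) / √n
d = (2.241 + 0.524) / √180
d = 2.766 / 13.416
d ≈ 0.21

By Cohen's convention (0.2 small / 0.5 medium / 0.8 large): small effect.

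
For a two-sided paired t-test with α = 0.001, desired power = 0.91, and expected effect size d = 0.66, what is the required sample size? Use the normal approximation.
n = 50 pairs

Sample size formula (paired t-test, normal approximation):
n = ((z_{α/2} + z_β) / d)²

z_{α/2} = 3.291 (for α = 0.001, two-sided)
z_β = 1.341 (for power = 0.91)
d = 0.66

n = ((3.291 + 1.341) / 0.66)²
n = (7.018)²
n ≈ 49.25
Round up to the next whole number: n = 50 pairs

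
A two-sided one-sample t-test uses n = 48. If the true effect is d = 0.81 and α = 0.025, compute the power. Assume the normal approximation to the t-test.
Power ≈ 1.00

Power calculation (one-sample t-test, normal approximation):
z_β = d · √n - z_{α/2}
z_β = 0.81 · √48 - 2.241
z_β = 0.81 · 6.928 - 2.241
z_β = 3.370

Power = Φ(z_β) = Φ(3.370) ≈ 1.000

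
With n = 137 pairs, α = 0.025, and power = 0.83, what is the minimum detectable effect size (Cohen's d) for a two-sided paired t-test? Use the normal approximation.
d ≈ 0.27

Minimum detectable effect (paired t-test, normal approximation):
d = (z_{α/2} + z_β) / √n
d = (2.241 + 0.954) / √137
d = 3.196 / 11.705
d ≈ 0.27

By Cohen's convention (0.2 small / 0.5 medium / 0.8 large): small effect.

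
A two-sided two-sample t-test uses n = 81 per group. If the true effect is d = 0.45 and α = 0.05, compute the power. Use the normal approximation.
Power ≈ 0.82

Power calculation (two-sample t-test, normal approximation):
z_β = d · √(n/2) - z_{α/2}
z_β = 0.45 · √(81/2) - 1.960
z_β = 0.45 · 6.364 - 1.960
z_β = 0.904

Power = Φ(z_β) = Φ(0.904) ≈ 0.817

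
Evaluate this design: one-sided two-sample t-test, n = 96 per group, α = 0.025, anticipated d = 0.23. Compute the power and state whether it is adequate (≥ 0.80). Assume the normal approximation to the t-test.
Power ≈ 0.36; the study is underpowered (power < 0.80)

Power calculation (two-sample t-test, normal approximation):
z_β = d · √(n/2) - z_α
z_β = 0.23 · √(96/2) - 1.960
z_β = 0.23 · 6.928 - 1.960
z_β = -0.366

Power = Φ(z_β) = Φ(-0.366) ≈ 0.357

Effect size d = 0.23 is small by Cohen's convention (0.2/0.5/0.8).

Threshold: power ≥ 0.80 is conventionally adequate.
Power ≈ 0.36 → the study is underpowered (power < 0.80).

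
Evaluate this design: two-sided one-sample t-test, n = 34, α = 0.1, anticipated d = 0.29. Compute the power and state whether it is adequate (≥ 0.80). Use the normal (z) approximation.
Power ≈ 0.52; the study is underpowered (power < 0.80)

Power calculation (one-sample t-test, normal approximation):
z_β = d · √n - z_{α/2}
z_β = 0.29 · √34 - 1.645
z_β = 0.29 · 5.831 - 1.645
z_β = 0.046

Power = Φ(z_β) = Φ(0.046) ≈ 0.518

Effect size d = 0.29 is small by Cohen's convention (0.2/0.5/0.8).

Threshold: power ≥ 0.80 is conventionally adequate.
Power ≈ 0.52 → the study is underpowered (power < 0.80).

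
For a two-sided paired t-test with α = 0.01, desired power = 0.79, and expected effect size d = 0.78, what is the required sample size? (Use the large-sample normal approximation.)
n = 19 pairs

Sample size formula (paired t-test, normal approximation):
n = ((z_{α/2} + z_β) / d)²

z_{α/2} = 2.576 (for α = 0.01, two-sided)
z_β = 0.806 (for power = 0.79)
d = 0.78

n = ((2.576 + 0.806) / 0.78)²
n = (4.336)²
n ≈ 18.80
Round up to the next whole number: n = 19 pairs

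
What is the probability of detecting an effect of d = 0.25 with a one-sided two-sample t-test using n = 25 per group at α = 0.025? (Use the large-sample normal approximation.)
Power ≈ 0.14

Power calculation (two-sample t-test, normal approximation):
z_β = d · √(n/2) - z_α
z_β = 0.25 · √(25/2) - 1.960
z_β = 0.25 · 3.536 - 1.960
z_β = -1.076

Power = Φ(z_β) = Φ(-1.076) ≈ 0.141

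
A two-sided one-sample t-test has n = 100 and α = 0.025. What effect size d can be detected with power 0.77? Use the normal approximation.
d ≈ 0.30

Minimum detectable effect (one-sample t-test, normal approximation):
d = (z_{α/2} + z_β) / √n
d = (2.241 + 0.739) / √100
d = 2.980 / 10.000
d ≈ 0.30

By Cohen's convention (0.2 small / 0.5 medium / 0.8 large): small effect.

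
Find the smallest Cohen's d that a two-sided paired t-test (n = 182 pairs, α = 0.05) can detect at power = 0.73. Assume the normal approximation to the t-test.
d ≈ 0.19

Minimum detectable effect (paired t-test, normal approximation):
d = (z_{α/2} + z_β) / √n
d = (1.960 + 0.613) / √182
d = 2.573 / 13.491
d ≈ 0.19

By Cohen's convention (0.2 small / 0.5 medium / 0.8 large): very small effect.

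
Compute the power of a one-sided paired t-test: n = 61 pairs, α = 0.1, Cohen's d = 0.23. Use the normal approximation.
Power ≈ 0.70

Power calculation (paired t-test, normal approximation):
z_β = d · √n - z_α
z_β = 0.23 · √61 - 1.282
z_β = 0.23 · 7.810 - 1.282
z_β = 0.515

Power = Φ(z_β) = Φ(0.515) ≈ 0.697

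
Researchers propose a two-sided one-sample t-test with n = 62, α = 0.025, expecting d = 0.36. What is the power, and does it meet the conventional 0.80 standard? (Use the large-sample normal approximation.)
Power ≈ 0.72; the study is underpowered (power < 0.80)

Power calculation (one-sample t-test, normal approximation):
z_β = d · √n - z_{α/2}
z_β = 0.36 · √62 - 2.241
z_β = 0.36 · 7.874 - 2.241
z_β = 0.593

Power = Φ(z_β) = Φ(0.593) ≈ 0.723

Effect size d = 0.36 is small by Cohen's convention (0.2/0.5/0.8).

Threshold: power ≥ 0.80 is conventionally adequate.
Power ≈ 0.72 → the study is underpowered (power < 0.80).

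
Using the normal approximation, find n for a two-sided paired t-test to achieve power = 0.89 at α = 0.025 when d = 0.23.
n = 228 pairs

Sample size formula (paired t-test, normal approximation):
n = ((z_{α/2} + z_β) / d)²

z_{α/2} = 2.241 (for α = 0.025, two-sided)
z_β = 1.227 (for power = 0.89)
d = 0.23

n = ((2.241 + 1.227) / 0.23)²
n = (15.078)²
n ≈ 227.35
Round up to the next whole number: n = 228 pairs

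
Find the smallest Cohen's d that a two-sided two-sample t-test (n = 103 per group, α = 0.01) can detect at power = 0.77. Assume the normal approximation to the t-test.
d ≈ 0.46

Minimum detectable effect (two-sample t-test, normal approximation):
d = (z_{α/2} + z_β) / √(n/2)
d = (2.576 + 0.739) / √(103/2)
d = 3.315 / 7.176
d ≈ 0.46

By Cohen's convention (0.2 small / 0.5 medium / 0.8 large): small effect.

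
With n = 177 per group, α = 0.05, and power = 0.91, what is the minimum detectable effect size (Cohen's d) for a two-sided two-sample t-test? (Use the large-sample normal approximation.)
d ≈ 0.35

Minimum detectable effect (two-sample t-test, normal approximation):
d = (z_{α/2} + z_β) / √(n/2)
d = (1.960 + 1.341) / √(177/2)
d = 3.301 / 9.407
d ≈ 0.35

By Cohen's convention (0.2 small / 0.5 medium / 0.8 large): small effect.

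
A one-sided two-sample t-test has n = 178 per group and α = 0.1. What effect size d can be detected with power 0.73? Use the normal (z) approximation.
d ≈ 0.20

Minimum detectable effect (two-sample t-test, normal approximation):
d = (z_α + z_β) / √(n/2)
d = (1.282 + 0.613) / √(178/2)
d = 1.894 / 9.434
d ≈ 0.20

By Cohen's convention (0.2 small / 0.5 medium / 0.8 large): small effect.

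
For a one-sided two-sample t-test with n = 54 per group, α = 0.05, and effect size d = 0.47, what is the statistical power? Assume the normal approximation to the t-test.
Power ≈ 0.79

Power calculation (two-sample t-test, normal approximation):
z_β = d · √(n/2) - z_α
z_β = 0.47 · √(54/2) - 1.645
z_β = 0.47 · 5.196 - 1.645
z_β = 0.797

Power = Φ(z_β) = Φ(0.797) ≈ 0.787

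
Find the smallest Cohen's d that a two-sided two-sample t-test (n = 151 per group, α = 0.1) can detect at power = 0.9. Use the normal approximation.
d ≈ 0.34

Minimum detectable effect (two-sample t-test, normal approximation):
d = (z_{α/2} + z_β) / √(n/2)
d = (1.645 + 1.282) / √(151/2)
d = 2.926 / 8.689
d ≈ 0.34

By Cohen's convention (0.2 small / 0.5 medium / 0.8 large): small effect.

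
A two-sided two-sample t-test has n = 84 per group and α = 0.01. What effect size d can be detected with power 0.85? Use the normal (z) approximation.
d ≈ 0.56

Minimum detectable effect (two-sample t-test, normal approximation):
d = (z_{α/2} + z_β) / √(n/2)
d = (2.576 + 1.036) / √(84/2)
d = 3.612 / 6.481
d ≈ 0.56

By Cohen's convention (0.2 small / 0.5 medium / 0.8 large): medium effect.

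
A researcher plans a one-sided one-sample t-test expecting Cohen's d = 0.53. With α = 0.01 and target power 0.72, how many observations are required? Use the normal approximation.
n = 31

Sample size formula (one-sample t-test, normal approximation):
n = ((z_α + z_β) / d)²

z_α = 2.326 (for α = 0.01, one-sided)
z_β = 0.583 (for power = 0.72)
d = 0.53

n = ((2.326 + 0.583) / 0.53)²
n = (5.489)²
n ≈ 30.13
Round up to the next whole number: n = 31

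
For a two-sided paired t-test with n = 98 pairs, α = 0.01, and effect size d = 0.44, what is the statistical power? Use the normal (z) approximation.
Power ≈ 0.96

Power calculation (paired t-test, normal approximation):
z_β = d · √n - z_{α/2}
z_β = 0.44 · √98 - 2.576
z_β = 0.44 · 9.899 - 2.576
z_β = 1.780

Power = Φ(z_β) = Φ(1.780) ≈ 0.962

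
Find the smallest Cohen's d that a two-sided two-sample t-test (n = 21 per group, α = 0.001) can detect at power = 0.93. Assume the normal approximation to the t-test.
d ≈ 1.47

Minimum detectable effect (two-sample t-test, normal approximation):
d = (z_{α/2} + z_β) / √(n/2)
d = (3.291 + 1.476) / √(21/2)
d = 4.766 / 3.240
d ≈ 1.47

By Cohen's convention (0.2 small / 0.5 medium / 0.8 large): large effect.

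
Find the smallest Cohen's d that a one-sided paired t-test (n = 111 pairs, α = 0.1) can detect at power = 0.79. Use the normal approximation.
d ≈ 0.20

Minimum detectable effect (paired t-test, normal approximation):
d = (z_α + z_β) / √n
d = (1.282 + 0.806) / √111
d = 2.088 / 10.536
d ≈ 0.20

By Cohen's convention (0.2 small / 0.5 medium / 0.8 large): small effect.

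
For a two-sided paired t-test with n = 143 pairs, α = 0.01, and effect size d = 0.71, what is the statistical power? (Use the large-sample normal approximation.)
Power ≈ 1.00

Power calculation (paired t-test, normal approximation):
z_β = d · √n - z_{α/2}
z_β = 0.71 · √143 - 2.576
z_β = 0.71 · 11.958 - 2.576
z_β = 5.915

Power = Φ(z_β) = Φ(5.915) ≈ 1.000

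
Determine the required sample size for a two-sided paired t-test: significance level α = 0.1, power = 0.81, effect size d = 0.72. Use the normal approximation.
n = 13 pairs

Sample size formula (paired t-test, normal approximation):
n = ((z_{α/2} + z_β) / d)²

z_{α/2} = 1.645 (for α = 0.1, two-sided)
z_β = 0.878 (for power = 0.81)
d = 0.72

n = ((1.645 + 0.878) / 0.72)²
n = (3.504)²
n ≈ 12.28
Round up to the next whole number: n = 13 pairs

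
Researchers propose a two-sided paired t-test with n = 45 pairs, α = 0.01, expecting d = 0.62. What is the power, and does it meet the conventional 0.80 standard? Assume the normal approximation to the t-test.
Power ≈ 0.94; the study is adequately powered (power ≥ 0.80)

Power calculation (paired t-test, normal approximation):
z_β = d · √n - z_{α/2}
z_β = 0.62 · √45 - 2.576
z_β = 0.62 · 6.708 - 2.576
z_β = 1.583

Power = Φ(z_β) = Φ(1.583) ≈ 0.943

Effect size d = 0.62 is medium by Cohen's convention (0.2/0.5/0.8).

Threshold: power ≥ 0.80 is conventionally adequate.
Power ≈ 0.94 → the study is adequately powered (power ≥ 0.80).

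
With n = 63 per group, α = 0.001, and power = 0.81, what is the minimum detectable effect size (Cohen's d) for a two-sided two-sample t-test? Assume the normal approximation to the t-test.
d ≈ 0.74

Minimum detectable effect (two-sample t-test, normal approximation):
d = (z_{α/2} + z_β) / √(n/2)
d = (3.291 + 0.878) / √(63/2)
d = 4.168 / 5.612
d ≈ 0.74

By Cohen's convention (0.2 small / 0.5 medium / 0.8 large): medium effect.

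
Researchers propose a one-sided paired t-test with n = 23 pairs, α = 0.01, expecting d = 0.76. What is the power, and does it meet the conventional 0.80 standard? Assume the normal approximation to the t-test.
Power ≈ 0.91; the study is adequately powered (power ≥ 0.80)

Power calculation (paired t-test, normal approximation):
z_β = d · √n - z_α
z_β = 0.76 · √23 - 2.326
z_β = 0.76 · 4.796 - 2.326
z_β = 1.318

Power = Φ(z_β) = Φ(1.318) ≈ 0.906

Effect size d = 0.76 is medium by Cohen's convention (0.2/0.5/0.8).

Threshold: power ≥ 0.80 is conventionally adequate.
Power ≈ 0.91 → the study is adequately powered (power ≥ 0.80).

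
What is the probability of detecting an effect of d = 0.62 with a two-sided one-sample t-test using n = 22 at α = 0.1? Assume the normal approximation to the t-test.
Power ≈ 0.90

Power calculation (one-sample t-test, normal approximation):
z_β = d · √n - z_{α/2}
z_β = 0.62 · √22 - 1.645
z_β = 0.62 · 4.690 - 1.645
z_β = 1.263

Power = Φ(z_β) = Φ(1.263) ≈ 0.897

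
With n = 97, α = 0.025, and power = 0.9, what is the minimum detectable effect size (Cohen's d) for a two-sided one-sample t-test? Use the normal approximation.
d ≈ 0.36

Minimum detectable effect (one-sample t-test, normal approximation):
d = (z_{α/2} + z_β) / √n
d = (2.241 + 1.282) / √97
d = 3.523 / 9.849
d ≈ 0.36

By Cohen's convention (0.2 small / 0.5 medium / 0.8 large): small effect.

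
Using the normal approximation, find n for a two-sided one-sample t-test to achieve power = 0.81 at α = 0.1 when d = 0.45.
n = 32

Sample size formula (one-sample t-test, normal approximation):
n = ((z_{α/2} + z_β) / d)²

z_{α/2} = 1.645 (for α = 0.1, two-sided)
z_β = 0.878 (for power = 0.81)
d = 0.45

n = ((1.645 + 0.878) / 0.45)²
n = (5.607)²
n ≈ 31.44
Round up to the next whole number: n = 32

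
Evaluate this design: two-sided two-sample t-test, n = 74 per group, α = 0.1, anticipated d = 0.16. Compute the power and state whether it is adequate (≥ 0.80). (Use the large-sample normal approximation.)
Power ≈ 0.25; the study is underpowered (power < 0.80)

Power calculation (two-sample t-test, normal approximation):
z_β = d · √(n/2) - z_{α/2}
z_β = 0.16 · √(74/2) - 1.645
z_β = 0.16 · 6.083 - 1.645
z_β = -0.672

Power = Φ(z_β) = Φ(-0.672) ≈ 0.251

Effect size d = 0.16 is very small by Cohen's convention (0.2/0.5/0.8).

Threshold: power ≥ 0.80 is conventionally adequate.
Power ≈ 0.25 → the study is underpowered (power < 0.80).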